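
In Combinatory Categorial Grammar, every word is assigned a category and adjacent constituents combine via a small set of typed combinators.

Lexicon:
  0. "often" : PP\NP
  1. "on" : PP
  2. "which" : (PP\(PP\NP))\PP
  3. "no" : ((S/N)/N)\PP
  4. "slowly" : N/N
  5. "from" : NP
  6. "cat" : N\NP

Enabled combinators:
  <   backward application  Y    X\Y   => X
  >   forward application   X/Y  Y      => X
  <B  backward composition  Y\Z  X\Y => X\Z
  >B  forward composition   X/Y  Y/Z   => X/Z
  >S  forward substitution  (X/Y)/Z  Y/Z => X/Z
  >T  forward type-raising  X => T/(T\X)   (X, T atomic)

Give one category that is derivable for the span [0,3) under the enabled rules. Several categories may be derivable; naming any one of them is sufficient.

[0,7] S   >
  [0,5] S/N   >S
    [0,4] (S/N)/N   <
      [0,3] PP   <
        [0,1] "often" : PP\NP
        [1,3] PP\(PP\NP)   <
          [1,2] "on" : PP
          [2,3] "which" : (PP\(PP\NP))\PP
      [3,4] "no" : ((S/N)/N)\PP
    [4,5] "slowly" : N/N
  [5,7] N   <
    [5,6] "from" : NP
    [6,7] "cat" : N\NP

PP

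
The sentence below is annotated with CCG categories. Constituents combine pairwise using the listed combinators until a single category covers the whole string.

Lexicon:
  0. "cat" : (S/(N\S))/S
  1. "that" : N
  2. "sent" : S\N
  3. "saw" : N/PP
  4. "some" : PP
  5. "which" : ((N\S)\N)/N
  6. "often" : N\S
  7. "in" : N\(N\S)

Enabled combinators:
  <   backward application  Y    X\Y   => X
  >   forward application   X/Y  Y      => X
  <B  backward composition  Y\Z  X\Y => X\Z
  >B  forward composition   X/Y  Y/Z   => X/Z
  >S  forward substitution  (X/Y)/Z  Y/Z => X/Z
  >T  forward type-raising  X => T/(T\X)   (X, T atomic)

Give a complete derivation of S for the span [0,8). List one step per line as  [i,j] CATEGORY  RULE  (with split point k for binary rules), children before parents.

[0,8] S   >
  [0,3] S/(N\S)   >
    [0,1] "cat" : (S/(N\S))/S
    [1,3] S   <
      [1,2] "that" : N
      [2,3] "sent" : S\N
  [3,8] N\S   <
    [3,5] N   >
      [3,4] "saw" : N/PP
      [4,5] "some" : PP
    [5,8] (N\S)\N   >
      [5,6] "which" : ((N\S)\N)/N
      [6,8] N   <
        [6,7] "often" : N\S
        [7,8] "in" : N\(N\S)

[0,1] (S/(N\S))/S  lex  "cat"
[1,2] N  lex  "that"
[2,3] S\N  lex  "sent"
[1,3] S  <  k=2
[0,3] S/(N\S)  >  k=1
[3,4] N/PP  lex  "saw"
[4,5] PP  lex  "some"
[3,5] N  >  k=4
[5,6] ((N\S)\N)/N  lex  "which"
[6,7] N\S  lex  "often"
[7,8] N\(N\S)  lex  "in"
[6,8] N  <  k=7
[5,8] (N\S)\N  >  k=6
[3,8] N\S  <  k=5
[0,8] S  >  k=3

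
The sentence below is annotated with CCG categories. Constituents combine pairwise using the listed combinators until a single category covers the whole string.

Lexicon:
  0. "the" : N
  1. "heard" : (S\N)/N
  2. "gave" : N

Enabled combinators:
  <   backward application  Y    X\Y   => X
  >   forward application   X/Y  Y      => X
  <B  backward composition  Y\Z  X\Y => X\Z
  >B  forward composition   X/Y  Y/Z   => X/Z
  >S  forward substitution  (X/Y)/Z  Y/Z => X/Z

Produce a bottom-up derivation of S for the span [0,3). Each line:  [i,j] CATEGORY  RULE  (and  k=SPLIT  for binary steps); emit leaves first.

[0,3] S   <
  [0,1] "the" : N
  [1,3] S\N   >
    [1,2] "heard" : (S\N)/N
    [2,3] "gave" : N

[0,1] N  lex  "the"
[1,2] (S\N)/N  lex  "heard"
[2,3] N  lex  "gave"
[1,3] S\N  >  k=2
[0,3] S  <  k=1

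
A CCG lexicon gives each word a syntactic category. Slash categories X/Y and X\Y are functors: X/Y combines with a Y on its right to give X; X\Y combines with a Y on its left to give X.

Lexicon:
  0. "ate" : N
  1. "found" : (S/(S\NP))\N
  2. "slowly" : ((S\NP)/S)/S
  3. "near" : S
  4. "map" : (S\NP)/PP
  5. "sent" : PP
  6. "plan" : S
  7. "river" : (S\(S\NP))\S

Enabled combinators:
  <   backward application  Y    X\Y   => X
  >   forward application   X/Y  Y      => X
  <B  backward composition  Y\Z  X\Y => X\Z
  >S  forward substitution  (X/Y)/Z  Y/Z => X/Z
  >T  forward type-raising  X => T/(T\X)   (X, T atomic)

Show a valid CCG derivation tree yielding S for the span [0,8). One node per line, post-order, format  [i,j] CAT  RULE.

[0,1] N  lex  "ate"
[1,2] (S/(S\NP))\N  lex  "found"
[0,2] S/(S\NP)  <  k=1
[2,3] ((S\NP)/S)/S  lex  "slowly"
[3,4] S  lex  "near"
[2,4] (S\NP)/S  >  k=3
[4,5] (S\NP)/PP  lex  "map"
[5,6] PP  lex  "sent"
[4,6] S\NP  >  k=5
[6,7] S  lex  "plan"
[7,8] (S\(S\NP))\S  lex  "river"
[6,8] S\(S\NP)  <  k=7
[4,8] S  <  k=6
[2,8] S\NP  >  k=4
[0,8] S  >  k=2

[0,8] S   >
  [0,2] S/(S\NP)   <
    [0,1] "ate" : N
    [1,2] "found" : (S/(S\NP))\N
  [2,8] S\NP   >
    [2,4] (S\NP)/S   >
      [2,3] "slowly" : ((S\NP)/S)/S
      [3,4] "near" : S
    [4,8] S   <
      [4,6] S\NP   >
        [4,5] "map" : (S\NP)/PP
        [5,6] "sent" : PP
      [6,8] S\(S\NP)   <
        [6,7] "plan" : S
        [7,8] "river" : (S\(S\NP))\S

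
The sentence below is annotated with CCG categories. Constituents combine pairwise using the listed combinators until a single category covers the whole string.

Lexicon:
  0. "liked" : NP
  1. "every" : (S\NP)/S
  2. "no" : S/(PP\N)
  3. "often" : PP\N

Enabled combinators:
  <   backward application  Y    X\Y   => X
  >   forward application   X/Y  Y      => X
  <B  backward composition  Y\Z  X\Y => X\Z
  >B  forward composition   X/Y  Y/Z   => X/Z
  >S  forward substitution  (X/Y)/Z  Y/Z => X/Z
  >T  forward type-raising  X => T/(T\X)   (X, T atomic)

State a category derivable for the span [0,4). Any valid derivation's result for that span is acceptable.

[0,4] S   >
  [0,1] S/(S\NP)   >T
    [0,1] "liked" : NP
  [1,4] S\NP   >
    [1,2] "every" : (S\NP)/S
    [2,4] S   >
      [2,3] "no" : S/(PP\N)
      [3,4] "often" : PP\N

S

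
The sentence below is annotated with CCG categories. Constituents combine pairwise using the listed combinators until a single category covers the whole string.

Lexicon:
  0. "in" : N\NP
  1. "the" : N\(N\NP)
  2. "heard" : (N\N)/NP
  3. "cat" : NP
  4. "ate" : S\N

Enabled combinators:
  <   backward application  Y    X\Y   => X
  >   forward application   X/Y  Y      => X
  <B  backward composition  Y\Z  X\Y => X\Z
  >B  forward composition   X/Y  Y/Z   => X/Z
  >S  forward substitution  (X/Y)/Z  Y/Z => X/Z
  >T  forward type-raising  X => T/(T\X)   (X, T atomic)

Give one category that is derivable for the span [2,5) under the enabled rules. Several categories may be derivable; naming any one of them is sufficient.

S\N

[0,5] S   <
  [0,2] N   <
    [0,1] "in" : N\NP
    [1,2] "the" : N\(N\NP)
  [2,5] S\N   <B
    [2,4] N\N   >
      [2,3] "heard" : (N\N)/NP
      [3,4] "cat" : NP
    [4,5] "ate" : S\N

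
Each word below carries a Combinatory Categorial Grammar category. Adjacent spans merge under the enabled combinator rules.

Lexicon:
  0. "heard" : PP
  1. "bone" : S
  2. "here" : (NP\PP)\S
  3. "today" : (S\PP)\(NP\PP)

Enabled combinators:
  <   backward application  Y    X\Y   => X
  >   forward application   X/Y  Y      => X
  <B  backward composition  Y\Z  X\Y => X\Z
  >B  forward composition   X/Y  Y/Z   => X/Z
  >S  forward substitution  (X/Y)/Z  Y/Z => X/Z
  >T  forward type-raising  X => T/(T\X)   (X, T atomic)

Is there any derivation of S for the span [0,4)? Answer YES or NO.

[0,4] S   >
  [0,1] S/(S\PP)   >T
    [0,1] "heard" : PP
  [1,4] S\PP   <
    [1,3] NP\PP   <
      [1,2] "bone" : S
      [2,3] "here" : (NP\PP)\S
    [3,4] "today" : (S\PP)\(NP\PP)

YES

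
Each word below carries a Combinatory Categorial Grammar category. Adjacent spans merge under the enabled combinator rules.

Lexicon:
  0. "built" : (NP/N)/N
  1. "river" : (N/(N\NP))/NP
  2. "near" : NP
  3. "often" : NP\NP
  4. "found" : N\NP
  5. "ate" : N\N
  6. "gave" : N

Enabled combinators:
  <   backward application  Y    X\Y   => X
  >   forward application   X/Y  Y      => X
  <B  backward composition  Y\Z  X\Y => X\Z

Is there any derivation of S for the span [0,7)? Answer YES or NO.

(NP/N)/N (N/(N\NP))/NP NP NP\NP N\NP N\N N
CKY chart[0,7] = {NP}; S ∉ chart

NO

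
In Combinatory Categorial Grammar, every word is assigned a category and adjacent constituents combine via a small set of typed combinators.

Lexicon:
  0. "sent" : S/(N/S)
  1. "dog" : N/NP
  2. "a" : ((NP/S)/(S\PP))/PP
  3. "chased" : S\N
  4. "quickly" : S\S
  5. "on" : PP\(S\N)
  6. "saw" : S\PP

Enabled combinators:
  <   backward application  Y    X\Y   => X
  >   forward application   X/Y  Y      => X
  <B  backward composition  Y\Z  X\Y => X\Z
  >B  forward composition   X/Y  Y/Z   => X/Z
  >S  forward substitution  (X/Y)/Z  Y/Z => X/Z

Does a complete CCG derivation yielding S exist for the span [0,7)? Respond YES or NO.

[0,7] S   >
  [0,1] "sent" : S/(N/S)
  [1,7] N/S   >B
    [1,2] "dog" : N/NP
    [2,7] NP/S   >
      [2,6] (NP/S)/(S\PP)   >
        [2,3] "a" : ((NP/S)/(S\PP))/PP
        [3,6] PP   <
          [3,5] S\N   <B
            [3,4] "chased" : S\N
            [4,5] "quickly" : S\S
          [5,6] "on" : PP\(S\N)
      [6,7] "saw" : S\PP

YES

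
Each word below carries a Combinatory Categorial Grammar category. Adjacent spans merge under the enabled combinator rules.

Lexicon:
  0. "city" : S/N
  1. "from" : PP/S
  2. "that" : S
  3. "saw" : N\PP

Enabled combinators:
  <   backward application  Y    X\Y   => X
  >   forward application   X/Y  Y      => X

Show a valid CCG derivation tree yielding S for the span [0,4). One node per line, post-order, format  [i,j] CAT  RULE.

[0,4] S   >
  [0,1] "city" : S/N
  [1,4] N   <
    [1,3] PP   >
      [1,2] "from" : PP/S
      [2,3] "that" : S
    [3,4] "saw" : N\PP

[0,1] S/N  lex  "city"
[1,2] PP/S  lex  "from"
[2,3] S  lex  "that"
[1,3] PP  >  k=2
[3,4] N\PP  lex  "saw"
[1,4] N  <  k=3
[0,4] S  >  k=1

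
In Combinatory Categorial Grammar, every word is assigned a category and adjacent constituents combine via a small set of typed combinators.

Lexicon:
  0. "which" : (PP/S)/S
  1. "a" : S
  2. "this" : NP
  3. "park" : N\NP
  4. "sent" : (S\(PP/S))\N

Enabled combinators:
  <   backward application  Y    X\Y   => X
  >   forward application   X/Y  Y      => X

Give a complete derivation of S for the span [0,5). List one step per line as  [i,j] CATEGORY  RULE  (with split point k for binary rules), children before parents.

[0,1] (PP/S)/S  lex  "which"
[1,2] S  lex  "a"
[0,2] PP/S  >  k=1
[2,3] NP  lex  "this"
[3,4] N\NP  lex  "park"
[2,4] N  <  k=3
[4,5] (S\(PP/S))\N  lex  "sent"
[2,5] S\(PP/S)  <  k=4
[0,5] S  <  k=2

[0,5] S   <
  [0,2] PP/S   >
    [0,1] "which" : (PP/S)/S
    [1,2] "a" : S
  [2,5] S\(PP/S)   <
    [2,4] N   <
      [2,3] "this" : NP
      [3,4] "park" : N\NP
    [4,5] "sent" : (S\(PP/S))\N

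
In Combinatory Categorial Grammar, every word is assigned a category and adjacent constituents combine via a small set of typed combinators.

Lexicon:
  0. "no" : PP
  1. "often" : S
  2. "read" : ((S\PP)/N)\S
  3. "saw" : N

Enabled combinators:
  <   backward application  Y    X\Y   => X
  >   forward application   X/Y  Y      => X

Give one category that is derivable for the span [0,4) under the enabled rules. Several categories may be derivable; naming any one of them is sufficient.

[0,4] S   <
  [0,1] "no" : PP
  [1,4] S\PP   >
    [1,3] (S\PP)/N   <
      [1,2] "often" : S
      [2,3] "read" : ((S\PP)/N)\S
    [3,4] "saw" : N

S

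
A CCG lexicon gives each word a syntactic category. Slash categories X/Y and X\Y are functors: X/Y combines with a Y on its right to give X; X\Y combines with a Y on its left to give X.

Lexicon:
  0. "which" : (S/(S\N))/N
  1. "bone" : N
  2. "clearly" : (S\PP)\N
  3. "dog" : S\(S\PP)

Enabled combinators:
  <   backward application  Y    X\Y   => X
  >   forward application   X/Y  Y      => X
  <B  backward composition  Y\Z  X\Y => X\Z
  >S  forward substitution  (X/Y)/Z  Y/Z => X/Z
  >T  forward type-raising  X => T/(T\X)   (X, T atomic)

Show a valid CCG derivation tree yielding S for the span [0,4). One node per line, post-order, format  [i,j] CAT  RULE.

[0,1] (S/(S\N))/N  lex  "which"
[1,2] N  lex  "bone"
[0,2] S/(S\N)  >  k=1
[2,3] (S\PP)\N  lex  "clearly"
[3,4] S\(S\PP)  lex  "dog"
[2,4] S\N  <B  k=3
[0,4] S  >  k=2

[0,4] S   >
  [0,2] S/(S\N)   >
    [0,1] "which" : (S/(S\N))/N
    [1,2] "bone" : N
  [2,4] S\N   <B
    [2,3] "clearly" : (S\PP)\N
    [3,4] "dog" : S\(S\PP)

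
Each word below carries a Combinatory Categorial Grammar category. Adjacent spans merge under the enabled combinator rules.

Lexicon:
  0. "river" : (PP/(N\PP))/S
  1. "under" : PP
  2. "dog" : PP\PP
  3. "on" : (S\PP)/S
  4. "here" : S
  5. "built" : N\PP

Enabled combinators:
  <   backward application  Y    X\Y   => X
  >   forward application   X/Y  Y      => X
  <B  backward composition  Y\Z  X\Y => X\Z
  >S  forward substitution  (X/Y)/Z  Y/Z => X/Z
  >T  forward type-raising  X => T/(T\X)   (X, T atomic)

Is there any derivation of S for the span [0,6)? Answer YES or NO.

(PP/(N\PP))/S PP PP\PP (S\PP)/S S N\PP
CKY chart[0,6] = {N/(N\PP), NP/(NP\PP), PP, PP/(PP\PP), S/(S\PP)}; S ∉ chart

NO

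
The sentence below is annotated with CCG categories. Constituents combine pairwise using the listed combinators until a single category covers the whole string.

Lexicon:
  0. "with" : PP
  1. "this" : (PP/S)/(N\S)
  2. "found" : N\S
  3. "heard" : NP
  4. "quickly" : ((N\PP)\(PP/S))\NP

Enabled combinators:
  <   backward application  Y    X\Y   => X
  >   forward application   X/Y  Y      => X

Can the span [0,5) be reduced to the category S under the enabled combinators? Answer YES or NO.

PP (PP/S)/(N\S) N\S NP ((N\PP)\(PP/S))\NP
CKY chart[0,5] = {N}; S ∉ chart

NO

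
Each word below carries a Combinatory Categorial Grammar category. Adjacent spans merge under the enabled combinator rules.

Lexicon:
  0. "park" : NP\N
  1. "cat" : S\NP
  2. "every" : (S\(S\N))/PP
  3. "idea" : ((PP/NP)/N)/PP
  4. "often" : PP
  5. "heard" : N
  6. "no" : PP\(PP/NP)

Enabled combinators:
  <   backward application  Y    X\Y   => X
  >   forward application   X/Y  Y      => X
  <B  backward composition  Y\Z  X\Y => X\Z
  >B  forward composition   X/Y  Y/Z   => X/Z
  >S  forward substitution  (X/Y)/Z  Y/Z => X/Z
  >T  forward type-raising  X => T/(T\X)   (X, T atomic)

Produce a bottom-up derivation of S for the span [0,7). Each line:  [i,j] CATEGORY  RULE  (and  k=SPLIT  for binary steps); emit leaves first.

[0,7] S   <
  [0,2] S\N   <B
    [0,1] "park" : NP\N
    [1,2] "cat" : S\NP
  [2,7] S\(S\N)   >
    [2,3] "every" : (S\(S\N))/PP
    [3,7] PP   <
      [3,6] PP/NP   >
        [3,5] (PP/NP)/N   >
          [3,4] "idea" : ((PP/NP)/N)/PP
          [4,5] "often" : PP
        [5,6] "heard" : N
      [6,7] "no" : PP\(PP/NP)

[0,1] NP\N  lex  "park"
[1,2] S\NP  lex  "cat"
[0,2] S\N  <B  k=1
[2,3] (S\(S\N))/PP  lex  "every"
[3,4] ((PP/NP)/N)/PP  lex  "idea"
[4,5] PP  lex  "often"
[3,5] (PP/NP)/N  >  k=4
[5,6] N  lex  "heard"
[3,6] PP/NP  >  k=5
[6,7] PP\(PP/NP)  lex  "no"
[3,7] PP  <  k=6
[2,7] S\(S\N)  >  k=3
[0,7] S  <  k=2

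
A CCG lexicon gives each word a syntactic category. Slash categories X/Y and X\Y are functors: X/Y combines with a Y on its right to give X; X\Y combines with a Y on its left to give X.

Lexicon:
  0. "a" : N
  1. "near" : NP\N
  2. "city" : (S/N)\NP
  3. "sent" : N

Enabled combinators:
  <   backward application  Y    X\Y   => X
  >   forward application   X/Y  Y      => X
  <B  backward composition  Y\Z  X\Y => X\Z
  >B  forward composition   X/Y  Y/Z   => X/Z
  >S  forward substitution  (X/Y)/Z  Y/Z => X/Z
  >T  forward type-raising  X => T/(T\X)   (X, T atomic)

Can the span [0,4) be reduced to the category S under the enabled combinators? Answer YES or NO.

[0,4] S   >
  [0,3] S/N   <
    [0,2] NP   <
      [0,1] "a" : N
      [1,2] "near" : NP\N
    [2,3] "city" : (S/N)\NP
  [3,4] "sent" : N

YES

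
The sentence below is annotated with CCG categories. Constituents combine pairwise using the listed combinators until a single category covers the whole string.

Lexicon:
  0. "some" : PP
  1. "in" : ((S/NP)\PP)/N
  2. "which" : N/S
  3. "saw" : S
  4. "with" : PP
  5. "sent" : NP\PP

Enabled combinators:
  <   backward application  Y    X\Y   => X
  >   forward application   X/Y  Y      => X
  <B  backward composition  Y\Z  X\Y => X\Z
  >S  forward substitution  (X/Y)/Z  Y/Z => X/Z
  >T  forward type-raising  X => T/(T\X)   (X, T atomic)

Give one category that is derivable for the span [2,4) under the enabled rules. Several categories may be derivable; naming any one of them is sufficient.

N

[0,6] S   >
  [0,4] S/NP   <
    [0,1] "some" : PP
    [1,4] (S/NP)\PP   >
      [1,2] "in" : ((S/NP)\PP)/N
      [2,4] N   >
        [2,3] "which" : N/S
        [3,4] "saw" : S
  [4,6] NP   <
    [4,5] "with" : PP
    [5,6] "sent" : NP\PP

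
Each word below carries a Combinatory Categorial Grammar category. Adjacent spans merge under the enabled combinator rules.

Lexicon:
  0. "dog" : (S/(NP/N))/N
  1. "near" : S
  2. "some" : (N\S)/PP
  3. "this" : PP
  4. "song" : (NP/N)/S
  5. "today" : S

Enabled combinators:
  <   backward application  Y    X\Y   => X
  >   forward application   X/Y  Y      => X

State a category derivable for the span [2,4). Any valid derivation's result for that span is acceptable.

[0,6] S   >
  [0,4] S/(NP/N)   >
    [0,1] "dog" : (S/(NP/N))/N
    [1,4] N   <
      [1,2] "near" : S
      [2,4] N\S   >
        [2,3] "some" : (N\S)/PP
        [3,4] "this" : PP
  [4,6] NP/N   >
    [4,5] "song" : (NP/N)/S
    [5,6] "today" : S

N\S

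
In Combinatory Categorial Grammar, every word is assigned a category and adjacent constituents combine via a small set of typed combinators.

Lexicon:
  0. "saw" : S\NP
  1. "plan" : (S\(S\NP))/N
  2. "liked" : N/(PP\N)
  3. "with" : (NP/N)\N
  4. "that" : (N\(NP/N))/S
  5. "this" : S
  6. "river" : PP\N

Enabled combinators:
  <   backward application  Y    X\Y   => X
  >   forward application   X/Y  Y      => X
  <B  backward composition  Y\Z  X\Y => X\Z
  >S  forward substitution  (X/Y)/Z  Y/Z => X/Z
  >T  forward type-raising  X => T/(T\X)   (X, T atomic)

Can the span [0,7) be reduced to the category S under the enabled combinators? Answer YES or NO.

[0,7] S   <
  [0,1] "saw" : S\NP
  [1,7] S\(S\NP)   >
    [1,2] "plan" : (S\(S\NP))/N
    [2,7] N   >
      [2,3] "liked" : N/(PP\N)
      [3,7] PP\N   <B
        [3,6] N\N   <B
          [3,4] "with" : (NP/N)\N
          [4,6] N\(NP/N)   >
            [4,5] "that" : (N\(NP/N))/S
            [5,6] "this" : S
        [6,7] "river" : PP\N

YES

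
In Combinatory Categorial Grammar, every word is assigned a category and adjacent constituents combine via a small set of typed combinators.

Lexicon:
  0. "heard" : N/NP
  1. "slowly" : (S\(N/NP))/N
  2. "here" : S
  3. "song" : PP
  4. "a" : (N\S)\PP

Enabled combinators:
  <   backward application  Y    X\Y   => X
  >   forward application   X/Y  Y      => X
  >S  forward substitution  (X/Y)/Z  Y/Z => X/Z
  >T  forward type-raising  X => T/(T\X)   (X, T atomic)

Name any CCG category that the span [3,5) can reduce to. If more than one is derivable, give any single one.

N\S

[0,5] S   <
  [0,1] "heard" : N/NP
  [1,5] S\(N/NP)   >
    [1,2] "slowly" : (S\(N/NP))/N
    [2,5] N   >
      [2,3] N/(N\S)   >T
        [2,3] "here" : S
      [3,5] N\S   <
        [3,4] "song" : PP
        [4,5] "a" : (N\S)\PP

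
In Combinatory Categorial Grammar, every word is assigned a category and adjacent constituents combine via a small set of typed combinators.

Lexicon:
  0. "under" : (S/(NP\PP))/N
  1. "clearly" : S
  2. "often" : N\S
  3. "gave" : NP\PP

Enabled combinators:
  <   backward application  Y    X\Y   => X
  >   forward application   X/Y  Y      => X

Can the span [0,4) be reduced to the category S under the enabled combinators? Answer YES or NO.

[0,4] S   >
  [0,3] S/(NP\PP)   >
    [0,1] "under" : (S/(NP\PP))/N
    [1,3] N   <
      [1,2] "clearly" : S
      [2,3] "often" : N\S
  [3,4] "gave" : NP\PP

YES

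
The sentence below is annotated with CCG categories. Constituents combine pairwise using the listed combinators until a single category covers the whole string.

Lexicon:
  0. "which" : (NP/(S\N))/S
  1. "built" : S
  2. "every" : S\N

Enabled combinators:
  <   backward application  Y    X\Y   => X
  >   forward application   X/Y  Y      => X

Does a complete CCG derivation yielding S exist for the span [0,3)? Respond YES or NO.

(NP/(S\N))/S S S\N
CKY chart[0,3] = {NP}; S ∉ chart

NO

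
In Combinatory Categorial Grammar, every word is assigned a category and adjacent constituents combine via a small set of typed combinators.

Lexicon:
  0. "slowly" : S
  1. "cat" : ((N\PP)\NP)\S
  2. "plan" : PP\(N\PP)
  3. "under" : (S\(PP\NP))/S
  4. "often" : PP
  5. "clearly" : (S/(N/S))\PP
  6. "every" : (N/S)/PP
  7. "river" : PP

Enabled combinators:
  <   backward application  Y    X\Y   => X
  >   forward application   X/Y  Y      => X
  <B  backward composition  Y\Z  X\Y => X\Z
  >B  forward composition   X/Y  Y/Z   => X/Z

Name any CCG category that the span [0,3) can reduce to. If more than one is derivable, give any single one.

PP\NP

[0,8] S   <
  [0,3] PP\NP   <B
    [0,2] (N\PP)\NP   <
      [0,1] "slowly" : S
      [1,2] "cat" : ((N\PP)\NP)\S
    [2,3] "plan" : PP\(N\PP)
  [3,8] S\(PP\NP)   >
    [3,4] "under" : (S\(PP\NP))/S
    [4,8] S   >
      [4,7] S/PP   >B
        [4,6] S/(N/S)   <
          [4,5] "often" : PP
          [5,6] "clearly" : (S/(N/S))\PP
        [6,7] "every" : (N/S)/PP
      [7,8] "river" : PP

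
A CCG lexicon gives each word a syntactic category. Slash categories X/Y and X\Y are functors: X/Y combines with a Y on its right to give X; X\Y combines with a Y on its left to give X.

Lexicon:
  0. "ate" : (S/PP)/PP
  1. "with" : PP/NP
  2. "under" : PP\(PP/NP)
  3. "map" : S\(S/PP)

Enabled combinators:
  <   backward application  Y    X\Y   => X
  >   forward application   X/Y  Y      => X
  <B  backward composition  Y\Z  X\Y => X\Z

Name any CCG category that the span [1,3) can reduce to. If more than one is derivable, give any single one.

PP

[0,4] S   <
  [0,3] S/PP   >
    [0,1] "ate" : (S/PP)/PP
    [1,3] PP   <
      [1,2] "with" : PP/NP
      [2,3] "under" : PP\(PP/NP)
  [3,4] "map" : S\(S/PP)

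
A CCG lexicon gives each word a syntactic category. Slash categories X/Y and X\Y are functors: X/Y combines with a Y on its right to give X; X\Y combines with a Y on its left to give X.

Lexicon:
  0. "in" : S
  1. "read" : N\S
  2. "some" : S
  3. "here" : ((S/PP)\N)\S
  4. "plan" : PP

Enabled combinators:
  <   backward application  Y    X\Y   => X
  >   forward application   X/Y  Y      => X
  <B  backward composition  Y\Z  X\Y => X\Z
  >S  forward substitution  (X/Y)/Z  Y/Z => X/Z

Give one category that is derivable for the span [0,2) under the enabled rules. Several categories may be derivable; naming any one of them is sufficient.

[0,5] S   >
  [0,4] S/PP   <
    [0,2] N   <
      [0,1] "in" : S
      [1,2] "read" : N\S
    [2,4] (S/PP)\N   <
      [2,3] "some" : S
      [3,4] "here" : ((S/PP)\N)\S
  [4,5] "plan" : PP

N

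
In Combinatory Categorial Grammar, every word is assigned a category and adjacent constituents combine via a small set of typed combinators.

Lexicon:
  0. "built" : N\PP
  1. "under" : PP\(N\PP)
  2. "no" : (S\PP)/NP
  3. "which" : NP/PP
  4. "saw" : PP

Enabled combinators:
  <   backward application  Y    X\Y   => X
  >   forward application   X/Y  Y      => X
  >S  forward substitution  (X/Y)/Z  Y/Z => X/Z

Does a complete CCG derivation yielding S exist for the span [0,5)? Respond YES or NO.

[0,5] S   <
  [0,2] PP   <
    [0,1] "built" : N\PP
    [1,2] "under" : PP\(N\PP)
  [2,5] S\PP   >
    [2,3] "no" : (S\PP)/NP
    [3,5] NP   >
      [3,4] "which" : NP/PP
      [4,5] "saw" : PP

YES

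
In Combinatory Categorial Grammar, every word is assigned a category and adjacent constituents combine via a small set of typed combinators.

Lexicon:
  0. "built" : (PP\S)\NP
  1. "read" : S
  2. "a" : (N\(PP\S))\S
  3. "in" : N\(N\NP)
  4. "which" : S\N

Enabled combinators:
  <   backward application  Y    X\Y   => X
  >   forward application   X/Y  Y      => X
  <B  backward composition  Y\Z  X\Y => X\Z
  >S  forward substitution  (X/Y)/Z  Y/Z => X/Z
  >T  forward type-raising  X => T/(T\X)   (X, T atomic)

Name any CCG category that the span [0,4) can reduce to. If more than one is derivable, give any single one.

[0,5] S   <
  [0,4] N   <
    [0,3] N\NP   <B
      [0,1] "built" : (PP\S)\NP
      [1,3] N\(PP\S)   <
        [1,2] "read" : S
        [2,3] "a" : (N\(PP\S))\S
    [3,4] "in" : N\(N\NP)
  [4,5] "which" : S\N

N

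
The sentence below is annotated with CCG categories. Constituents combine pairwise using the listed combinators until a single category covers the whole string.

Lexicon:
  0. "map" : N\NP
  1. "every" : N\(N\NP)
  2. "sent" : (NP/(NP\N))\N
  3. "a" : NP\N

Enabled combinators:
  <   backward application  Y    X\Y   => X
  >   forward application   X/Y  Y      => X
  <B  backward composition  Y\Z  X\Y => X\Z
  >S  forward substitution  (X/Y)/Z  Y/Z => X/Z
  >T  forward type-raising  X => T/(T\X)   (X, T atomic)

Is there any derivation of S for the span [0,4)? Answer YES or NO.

N\NP N\(N\NP) (NP/(NP\N))\N NP\N
CKY chart[0,4] = {N/(N\NP), NP, NP/(NP\NP), PP/(PP\NP), S/(S\NP)}; S ∉ chart

NO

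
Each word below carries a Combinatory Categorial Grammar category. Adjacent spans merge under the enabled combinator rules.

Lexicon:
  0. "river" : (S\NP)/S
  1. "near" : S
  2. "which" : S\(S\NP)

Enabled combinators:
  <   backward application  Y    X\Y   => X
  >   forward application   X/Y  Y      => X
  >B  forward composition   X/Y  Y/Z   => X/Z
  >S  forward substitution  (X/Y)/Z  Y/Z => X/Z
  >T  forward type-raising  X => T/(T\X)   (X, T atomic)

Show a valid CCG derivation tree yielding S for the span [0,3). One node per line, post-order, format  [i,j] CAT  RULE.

[0,3] S   <
  [0,2] S\NP   >
    [0,1] "river" : (S\NP)/S
    [1,2] "near" : S
  [2,3] "which" : S\(S\NP)

[0,1] (S\NP)/S  lex  "river"
[1,2] S  lex  "near"
[0,2] S\NP  >  k=1
[2,3] S\(S\NP)  lex  "which"
[0,3] S  <  k=2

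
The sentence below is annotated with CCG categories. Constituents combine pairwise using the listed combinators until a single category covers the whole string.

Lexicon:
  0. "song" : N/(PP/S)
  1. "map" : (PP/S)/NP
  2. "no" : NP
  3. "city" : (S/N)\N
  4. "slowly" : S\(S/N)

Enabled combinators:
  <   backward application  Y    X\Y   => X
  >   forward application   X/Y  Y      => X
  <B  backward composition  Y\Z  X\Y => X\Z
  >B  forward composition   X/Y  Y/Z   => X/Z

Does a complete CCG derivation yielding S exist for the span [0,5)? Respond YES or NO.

[0,5] S   <
  [0,4] S/N   <
    [0,3] N   >
      [0,1] "song" : N/(PP/S)
      [1,3] PP/S   >
        [1,2] "map" : (PP/S)/NP
        [2,3] "no" : NP
    [3,4] "city" : (S/N)\N
  [4,5] "slowly" : S\(S/N)

YES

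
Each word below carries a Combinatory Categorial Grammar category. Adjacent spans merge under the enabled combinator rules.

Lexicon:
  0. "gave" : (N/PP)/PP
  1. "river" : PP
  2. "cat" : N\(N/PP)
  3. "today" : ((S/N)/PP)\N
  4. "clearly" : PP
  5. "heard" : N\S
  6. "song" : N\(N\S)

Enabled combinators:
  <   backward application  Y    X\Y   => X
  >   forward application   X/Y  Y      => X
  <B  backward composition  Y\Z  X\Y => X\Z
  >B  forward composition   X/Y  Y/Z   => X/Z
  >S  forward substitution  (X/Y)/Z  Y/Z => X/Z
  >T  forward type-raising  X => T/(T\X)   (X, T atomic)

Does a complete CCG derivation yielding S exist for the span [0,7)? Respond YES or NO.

[0,7] S   >
  [0,5] S/N   >
    [0,4] (S/N)/PP   <
      [0,3] N   <
        [0,2] N/PP   >
          [0,1] "gave" : (N/PP)/PP
          [1,2] "river" : PP
        [2,3] "cat" : N\(N/PP)
      [3,4] "today" : ((S/N)/PP)\N
    [4,5] "clearly" : PP
  [5,7] N   <
    [5,6] "heard" : N\S
    [6,7] "song" : N\(N\S)

YES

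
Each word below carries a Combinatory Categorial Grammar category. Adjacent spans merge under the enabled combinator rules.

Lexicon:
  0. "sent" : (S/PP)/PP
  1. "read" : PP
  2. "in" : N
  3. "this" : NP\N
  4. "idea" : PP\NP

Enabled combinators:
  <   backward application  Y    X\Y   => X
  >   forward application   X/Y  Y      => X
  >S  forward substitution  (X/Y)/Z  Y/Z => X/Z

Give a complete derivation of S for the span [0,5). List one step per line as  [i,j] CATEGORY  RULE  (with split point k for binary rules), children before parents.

[0,1] (S/PP)/PP  lex  "sent"
[1,2] PP  lex  "read"
[0,2] S/PP  >  k=1
[2,3] N  lex  "in"
[3,4] NP\N  lex  "this"
[2,4] NP  <  k=3
[4,5] PP\NP  lex  "idea"
[2,5] PP  <  k=4
[0,5] S  >  k=2

[0,5] S   >
  [0,2] S/PP   >
    [0,1] "sent" : (S/PP)/PP
    [1,2] "read" : PP
  [2,5] PP   <
    [2,4] NP   <
      [2,3] "in" : N
      [3,4] "this" : NP\N
    [4,5] "idea" : PP\NP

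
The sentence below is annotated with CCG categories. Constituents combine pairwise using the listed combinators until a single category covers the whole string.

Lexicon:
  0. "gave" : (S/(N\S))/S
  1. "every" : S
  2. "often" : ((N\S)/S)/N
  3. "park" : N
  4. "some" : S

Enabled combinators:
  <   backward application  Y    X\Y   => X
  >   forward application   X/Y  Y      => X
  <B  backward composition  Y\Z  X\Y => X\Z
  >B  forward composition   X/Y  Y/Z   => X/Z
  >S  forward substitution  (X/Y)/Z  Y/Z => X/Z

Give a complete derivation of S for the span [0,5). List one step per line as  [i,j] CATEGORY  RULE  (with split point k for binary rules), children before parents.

[0,5] S   >
  [0,2] S/(N\S)   >
    [0,1] "gave" : (S/(N\S))/S
    [1,2] "every" : S
  [2,5] N\S   >
    [2,4] (N\S)/S   >
      [2,3] "often" : ((N\S)/S)/N
      [3,4] "park" : N
    [4,5] "some" : S

[0,1] (S/(N\S))/S  lex  "gave"
[1,2] S  lex  "every"
[0,2] S/(N\S)  >  k=1
[2,3] ((N\S)/S)/N  lex  "often"
[3,4] N  lex  "park"
[2,4] (N\S)/S  >  k=3
[4,5] S  lex  "some"
[2,5] N\S  >  k=4
[0,5] S  >  k=2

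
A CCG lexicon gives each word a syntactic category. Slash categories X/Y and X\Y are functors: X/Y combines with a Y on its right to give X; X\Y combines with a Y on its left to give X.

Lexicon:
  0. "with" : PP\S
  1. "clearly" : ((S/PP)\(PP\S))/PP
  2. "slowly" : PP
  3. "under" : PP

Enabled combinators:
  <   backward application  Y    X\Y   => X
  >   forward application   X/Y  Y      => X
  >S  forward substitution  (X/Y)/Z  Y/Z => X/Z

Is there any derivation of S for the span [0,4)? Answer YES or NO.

YES

[0,4] S   >
  [0,3] S/PP   <
    [0,1] "with" : PP\S
    [1,3] (S/PP)\(PP\S)   >
      [1,2] "clearly" : ((S/PP)\(PP\S))/PP
      [2,3] "slowly" : PP
  [3,4] "under" : PP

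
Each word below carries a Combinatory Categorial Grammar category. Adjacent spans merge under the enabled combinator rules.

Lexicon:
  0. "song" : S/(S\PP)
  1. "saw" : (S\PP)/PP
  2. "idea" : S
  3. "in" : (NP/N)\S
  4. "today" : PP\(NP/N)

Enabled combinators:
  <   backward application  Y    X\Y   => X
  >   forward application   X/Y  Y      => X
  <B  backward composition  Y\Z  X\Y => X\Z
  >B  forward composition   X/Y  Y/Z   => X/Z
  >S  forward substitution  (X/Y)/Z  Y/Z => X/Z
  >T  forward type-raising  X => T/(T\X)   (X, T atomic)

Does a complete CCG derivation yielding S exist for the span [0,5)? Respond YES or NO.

YES

[0,5] S   >
  [0,1] "song" : S/(S\PP)
  [1,5] S\PP   >
    [1,2] "saw" : (S\PP)/PP
    [2,5] PP   <
      [2,4] NP/N   <
        [2,3] "idea" : S
        [3,4] "in" : (NP/N)\S
      [4,5] "today" : PP\(NP/N)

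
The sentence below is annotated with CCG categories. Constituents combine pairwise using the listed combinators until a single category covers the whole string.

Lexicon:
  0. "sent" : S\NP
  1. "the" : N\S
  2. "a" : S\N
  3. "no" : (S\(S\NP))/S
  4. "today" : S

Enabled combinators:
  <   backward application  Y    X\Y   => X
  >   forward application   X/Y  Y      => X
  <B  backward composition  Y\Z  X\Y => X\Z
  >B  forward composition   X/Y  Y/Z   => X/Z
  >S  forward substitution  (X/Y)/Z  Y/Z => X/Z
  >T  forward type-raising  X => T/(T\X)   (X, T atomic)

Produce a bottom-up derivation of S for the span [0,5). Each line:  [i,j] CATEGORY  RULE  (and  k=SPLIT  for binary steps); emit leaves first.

[0,5] S   <
  [0,3] S\NP   <B
    [0,1] "sent" : S\NP
    [1,3] S\S   <B
      [1,2] "the" : N\S
      [2,3] "a" : S\N
  [3,5] S\(S\NP)   >
    [3,4] "no" : (S\(S\NP))/S
    [4,5] "today" : S

[0,1] S\NP  lex  "sent"
[1,2] N\S  lex  "the"
[2,3] S\N  lex  "a"
[1,3] S\S  <B  k=2
[0,3] S\NP  <B  k=1
[3,4] (S\(S\NP))/S  lex  "no"
[4,5] S  lex  "today"
[3,5] S\(S\NP)  >  k=4
[0,5] S  <  k=3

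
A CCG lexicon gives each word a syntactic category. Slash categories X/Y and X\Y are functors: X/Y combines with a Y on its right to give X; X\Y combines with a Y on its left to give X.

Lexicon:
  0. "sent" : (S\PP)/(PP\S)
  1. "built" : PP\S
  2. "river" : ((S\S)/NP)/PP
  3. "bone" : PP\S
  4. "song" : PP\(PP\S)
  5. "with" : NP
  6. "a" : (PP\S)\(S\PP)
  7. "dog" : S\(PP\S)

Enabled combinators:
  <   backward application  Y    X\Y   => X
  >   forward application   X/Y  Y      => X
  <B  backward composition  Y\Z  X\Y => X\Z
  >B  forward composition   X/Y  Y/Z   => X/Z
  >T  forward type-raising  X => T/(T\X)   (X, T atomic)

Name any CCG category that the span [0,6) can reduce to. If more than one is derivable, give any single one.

[0,8] S   <
  [0,7] PP\S   <
    [0,6] S\PP   <B
      [0,2] S\PP   >
        [0,1] "sent" : (S\PP)/(PP\S)
        [1,2] "built" : PP\S
      [2,6] S\S   >
        [2,5] (S\S)/NP   >
          [2,3] "river" : ((S\S)/NP)/PP
          [3,5] PP   <
            [3,4] "bone" : PP\S
            [4,5] "song" : PP\(PP\S)
        [5,6] "with" : NP
    [6,7] "a" : (PP\S)\(S\PP)
  [7,8] "dog" : S\(PP\S)

S\PP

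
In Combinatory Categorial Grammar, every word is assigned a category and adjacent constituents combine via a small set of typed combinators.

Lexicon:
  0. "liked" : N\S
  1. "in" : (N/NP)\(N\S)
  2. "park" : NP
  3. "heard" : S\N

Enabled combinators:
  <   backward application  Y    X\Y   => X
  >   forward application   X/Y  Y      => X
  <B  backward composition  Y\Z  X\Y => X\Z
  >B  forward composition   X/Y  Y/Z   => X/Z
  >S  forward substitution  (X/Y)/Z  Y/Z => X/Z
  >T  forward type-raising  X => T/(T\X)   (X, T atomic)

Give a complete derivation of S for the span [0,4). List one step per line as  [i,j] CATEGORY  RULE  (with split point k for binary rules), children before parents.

[0,1] N\S  lex  "liked"
[1,2] (N/NP)\(N\S)  lex  "in"
[0,2] N/NP  <  k=1
[2,3] NP  lex  "park"
[0,3] N  >  k=2
[3,4] S\N  lex  "heard"
[0,4] S  <  k=3

[0,4] S   <
  [0,3] N   >
    [0,2] N/NP   <
      [0,1] "liked" : N\S
      [1,2] "in" : (N/NP)\(N\S)
    [2,3] "park" : NP
  [3,4] "heard" : S\N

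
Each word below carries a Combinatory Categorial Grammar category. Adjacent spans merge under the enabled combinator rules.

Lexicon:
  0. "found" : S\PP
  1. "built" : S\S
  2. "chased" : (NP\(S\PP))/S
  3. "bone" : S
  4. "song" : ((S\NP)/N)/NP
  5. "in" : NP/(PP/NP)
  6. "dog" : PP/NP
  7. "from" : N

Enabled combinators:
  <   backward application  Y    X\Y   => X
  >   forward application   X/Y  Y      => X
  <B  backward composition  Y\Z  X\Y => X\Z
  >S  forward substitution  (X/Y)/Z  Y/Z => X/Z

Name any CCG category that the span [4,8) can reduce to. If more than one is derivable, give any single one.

S\NP

[0,8] S   <
  [0,4] NP   <
    [0,2] S\PP   <B
      [0,1] "found" : S\PP
      [1,2] "built" : S\S
    [2,4] NP\(S\PP)   >
      [2,3] "chased" : (NP\(S\PP))/S
      [3,4] "bone" : S
  [4,8] S\NP   >
    [4,7] (S\NP)/N   >
      [4,5] "song" : ((S\NP)/N)/NP
      [5,7] NP   >
        [5,6] "in" : NP/(PP/NP)
        [6,7] "dog" : PP/NP
    [7,8] "from" : N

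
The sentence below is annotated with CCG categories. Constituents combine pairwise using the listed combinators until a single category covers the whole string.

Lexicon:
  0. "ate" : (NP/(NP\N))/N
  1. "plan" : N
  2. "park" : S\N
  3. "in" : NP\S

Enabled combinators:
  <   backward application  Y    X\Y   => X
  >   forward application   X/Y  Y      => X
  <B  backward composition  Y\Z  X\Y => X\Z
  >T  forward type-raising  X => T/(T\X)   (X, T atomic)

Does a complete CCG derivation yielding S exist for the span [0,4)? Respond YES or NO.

(NP/(NP\N))/N N S\N NP\S
CKY chart[0,4] = {N/(N\NP), NP, NP/(NP\NP), PP/(PP\NP), S/(S\NP)}; S ∉ chart

NO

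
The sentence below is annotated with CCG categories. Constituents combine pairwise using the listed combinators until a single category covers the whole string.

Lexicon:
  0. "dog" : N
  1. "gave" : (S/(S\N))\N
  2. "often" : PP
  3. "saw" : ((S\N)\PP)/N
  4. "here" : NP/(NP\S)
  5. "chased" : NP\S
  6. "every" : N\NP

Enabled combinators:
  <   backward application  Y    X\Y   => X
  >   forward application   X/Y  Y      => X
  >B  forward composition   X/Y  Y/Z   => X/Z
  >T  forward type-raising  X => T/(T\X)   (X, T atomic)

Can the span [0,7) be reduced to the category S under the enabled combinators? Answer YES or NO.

[0,7] S   >
  [0,2] S/(S\N)   <
    [0,1] "dog" : N
    [1,2] "gave" : (S/(S\N))\N
  [2,7] S\N   <
    [2,3] "often" : PP
    [3,7] (S\N)\PP   >
      [3,4] "saw" : ((S\N)\PP)/N
      [4,7] N   <
        [4,6] NP   >
          [4,5] "here" : NP/(NP\S)
          [5,6] "chased" : NP\S
        [6,7] "every" : N\NP

YES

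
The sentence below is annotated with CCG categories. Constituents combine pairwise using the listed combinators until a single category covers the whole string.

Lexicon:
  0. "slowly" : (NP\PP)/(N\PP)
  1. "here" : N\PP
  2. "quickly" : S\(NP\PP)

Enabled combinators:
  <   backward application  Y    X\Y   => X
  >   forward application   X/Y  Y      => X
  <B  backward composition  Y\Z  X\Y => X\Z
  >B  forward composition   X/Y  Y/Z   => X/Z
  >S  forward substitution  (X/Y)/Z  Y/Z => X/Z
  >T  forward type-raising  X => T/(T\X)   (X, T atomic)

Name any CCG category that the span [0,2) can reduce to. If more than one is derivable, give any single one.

NP\PP

[0,3] S   <
  [0,2] NP\PP   >
    [0,1] "slowly" : (NP\PP)/(N\PP)
    [1,2] "here" : N\PP
  [2,3] "quickly" : S\(NP\PP)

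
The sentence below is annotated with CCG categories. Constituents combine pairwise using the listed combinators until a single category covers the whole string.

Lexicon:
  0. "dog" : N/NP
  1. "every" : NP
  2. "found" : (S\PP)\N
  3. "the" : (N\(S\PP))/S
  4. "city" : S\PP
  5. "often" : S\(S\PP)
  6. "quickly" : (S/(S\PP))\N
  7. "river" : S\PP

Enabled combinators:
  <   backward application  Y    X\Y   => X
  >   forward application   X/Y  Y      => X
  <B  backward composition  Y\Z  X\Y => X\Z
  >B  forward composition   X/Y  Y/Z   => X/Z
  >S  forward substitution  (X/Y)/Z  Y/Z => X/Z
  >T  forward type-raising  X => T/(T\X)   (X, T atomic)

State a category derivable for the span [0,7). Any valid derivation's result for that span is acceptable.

[0,8] S   >
  [0,7] S/(S\PP)   <
    [0,6] N   <
      [0,3] S\PP   <
        [0,2] N   >
          [0,1] "dog" : N/NP
          [1,2] "every" : NP
        [2,3] "found" : (S\PP)\N
      [3,6] N\(S\PP)   >
        [3,4] "the" : (N\(S\PP))/S
        [4,6] S   <
          [4,5] "city" : S\PP
          [5,6] "often" : S\(S\PP)
    [6,7] "quickly" : (S/(S\PP))\N
  [7,8] "river" : S\PP

S/(S\PP)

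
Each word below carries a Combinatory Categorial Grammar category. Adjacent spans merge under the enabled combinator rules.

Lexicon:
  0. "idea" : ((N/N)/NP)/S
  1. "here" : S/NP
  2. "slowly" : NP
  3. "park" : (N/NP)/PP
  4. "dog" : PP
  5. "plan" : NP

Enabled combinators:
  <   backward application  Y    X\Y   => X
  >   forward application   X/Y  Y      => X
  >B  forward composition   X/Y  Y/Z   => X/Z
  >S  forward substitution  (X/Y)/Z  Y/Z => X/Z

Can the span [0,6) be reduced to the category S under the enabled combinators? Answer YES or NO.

((N/N)/NP)/S S/NP NP (N/NP)/PP PP NP
CKY chart[0,6] = {N}; S ∉ chart

NO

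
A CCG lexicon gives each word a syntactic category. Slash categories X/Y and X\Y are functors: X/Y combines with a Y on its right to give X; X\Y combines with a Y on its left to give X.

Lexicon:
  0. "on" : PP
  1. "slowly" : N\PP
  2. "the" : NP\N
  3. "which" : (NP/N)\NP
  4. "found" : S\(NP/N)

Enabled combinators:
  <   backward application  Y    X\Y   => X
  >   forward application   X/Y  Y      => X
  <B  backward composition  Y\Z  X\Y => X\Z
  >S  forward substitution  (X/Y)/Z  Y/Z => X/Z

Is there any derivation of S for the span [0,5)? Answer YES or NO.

[0,5] S   <
  [0,3] NP   <
    [0,2] N   <
      [0,1] "on" : PP
      [1,2] "slowly" : N\PP
    [2,3] "the" : NP\N
  [3,5] S\NP   <B
    [3,4] "which" : (NP/N)\NP
    [4,5] "found" : S\(NP/N)

YES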